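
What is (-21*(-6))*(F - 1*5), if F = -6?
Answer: -1386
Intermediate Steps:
(-21*(-6))*(F - 1*5) = (-21*(-6))*(-6 - 1*5) = 126*(-6 - 5) = 126*(-11) = -1386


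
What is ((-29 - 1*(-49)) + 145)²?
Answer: 27225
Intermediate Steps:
((-29 - 1*(-49)) + 145)² = ((-29 + 49) + 145)² = (20 + 145)² = 165² = 27225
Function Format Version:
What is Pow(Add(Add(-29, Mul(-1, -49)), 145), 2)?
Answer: 27225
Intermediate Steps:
Pow(Add(Add(-29, Mul(-1, -49)), 145), 2) = Pow(Add(Add(-29, 49), 145), 2) = Pow(Add(20, 145), 2) = Pow(165, 2) = 27225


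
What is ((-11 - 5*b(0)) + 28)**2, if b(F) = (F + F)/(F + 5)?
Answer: 289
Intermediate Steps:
b(F) = 2*F/(5 + F) (b(F) = (2*F)/(5 + F) = 2*F/(5 + F))
((-11 - 5*b(0)) + 28)**2 = ((-11 - 10*0/(5 + 0)) + 28)**2 = ((-11 - 10*0/5) + 28)**2 = ((-11 - 5*0) + 28)**2 = ((-11 + 0) + 28)**2 = (-11 + 28)**2 = 17**2 = 289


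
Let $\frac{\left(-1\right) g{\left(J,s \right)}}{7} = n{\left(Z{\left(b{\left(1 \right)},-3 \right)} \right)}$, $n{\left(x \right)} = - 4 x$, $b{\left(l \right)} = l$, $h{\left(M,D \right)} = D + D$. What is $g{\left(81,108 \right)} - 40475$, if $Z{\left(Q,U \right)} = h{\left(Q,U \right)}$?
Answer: $-40643$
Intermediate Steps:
$h{\left(M,D \right)} = 2 D$
$Z{\left(Q,U \right)} = 2 U$
$g{\left(J,s \right)} = -168$ ($g{\left(J,s \right)} = - 7 \left(- 4 \cdot 2 \left(-3\right)\right) = - 7 \left(\left(-4\right) \left(-6\right)\right) = \left(-7\right) 24 = -168$)
$g{\left(81,108 \right)} - 40475 = -168 - 40475 = -40643$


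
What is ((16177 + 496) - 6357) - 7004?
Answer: 3312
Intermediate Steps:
((16177 + 496) - 6357) - 7004 = (16673 - 6357) - 7004 = 10316 - 7004 = 3312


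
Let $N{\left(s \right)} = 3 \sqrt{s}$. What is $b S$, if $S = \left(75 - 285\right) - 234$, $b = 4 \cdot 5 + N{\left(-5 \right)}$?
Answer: $-8880 - 1332 i \sqrt{5} \approx -8880.0 - 2978.4 i$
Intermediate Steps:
$b = 20 + 3 i \sqrt{5}$ ($b = 4 \cdot 5 + 3 \sqrt{-5} = 20 + 3 i \sqrt{5} \approx 20.0 + 6.7082 i$)
$S = -444$ ($S = -210 - 234 = -444$)
$b S = \left(20 + 3 i \sqrt{5}\right) \left(-444\right) = -8880 - 1332 i \sqrt{5}$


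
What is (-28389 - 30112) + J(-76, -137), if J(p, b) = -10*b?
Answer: -57131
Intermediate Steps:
(-28389 - 30112) + J(-76, -137) = (-28389 - 30112) - 10*(-137) = -58501 + 1370 = -57131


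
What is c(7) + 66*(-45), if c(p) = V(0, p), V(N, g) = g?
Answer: -2963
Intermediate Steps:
c(p) = p
c(7) + 66*(-45) = 7 + 66*(-45) = 7 - 2970 = -2963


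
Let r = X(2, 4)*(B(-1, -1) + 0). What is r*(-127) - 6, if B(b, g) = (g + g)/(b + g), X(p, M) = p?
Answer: -260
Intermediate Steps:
B(b, g) = 2*g/(b + g) (B(b, g) = (2*g)/(b + g) = 2*g/(b + g))
r = 2 (r = 2*(2*(-1)/(-1 - 1) + 0) = 2*(2*(-1)/(-2) + 0) = 2*(2*(-1)*(-1/2) + 0) = 2*(1 + 0) = 2*1 = 2)
r*(-127) - 6 = 2*(-127) - 6 = -254 - 6 = -260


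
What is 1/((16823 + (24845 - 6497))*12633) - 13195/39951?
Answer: -1954246530478/5916946091031 ≈ -0.33028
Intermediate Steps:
1/((16823 + (24845 - 6497))*12633) - 13195/39951 = (1/12633)/(16823 + 18348) - 13195*1/39951 = (1/12633)/35171 - 13195/39951 = (1/35171)*(1/12633) - 13195/39951 = 1/444315243 - 13195/39951 = -1954246530478/5916946091031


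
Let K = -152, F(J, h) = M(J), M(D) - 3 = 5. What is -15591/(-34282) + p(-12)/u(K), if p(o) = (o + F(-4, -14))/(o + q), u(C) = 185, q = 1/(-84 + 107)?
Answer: 796346069/1744096750 ≈ 0.45659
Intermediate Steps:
q = 1/23 ≈ 0.043478
M(D) = 8 (M(D) = 3 + 5 = 8)
F(J, h) = 8
p(o) = (8 + o)/(1/23 + o) (p(o) = (o + 8)/(o + 1/23) = (8 + o)/(1/23 + o))
-15591/(-34282) + p(-12)/u(K) = -15591/(-34282) + (23*(8 - 12)/(1 + 23*(-12)))/185 = -15591*(-1/34282) + (23*(-4)/(1 - 276))*(1/185) = 15591/34282 + (23*(-4)/(-275))*(1/185) = 15591/34282 + (23*(-1/275)*(-4))*(1/185) = 15591/34282 + (92/275)*(1/185) = 15591/34282 + 92/50875 = 796346069/1744096750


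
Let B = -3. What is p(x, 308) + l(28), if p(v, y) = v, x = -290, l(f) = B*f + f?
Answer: -346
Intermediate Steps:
l(f) = -2*f (l(f) = -3*f + f = -2*f)
p(x, 308) + l(28) = -290 - 2*28 = -290 - 56 = -346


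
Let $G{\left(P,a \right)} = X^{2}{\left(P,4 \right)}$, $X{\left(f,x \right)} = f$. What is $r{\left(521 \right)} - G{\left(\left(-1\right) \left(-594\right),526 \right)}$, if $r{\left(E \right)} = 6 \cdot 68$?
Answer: $-352428$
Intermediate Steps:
$G{\left(P,a \right)} = P^{2}$
$r{\left(E \right)} = 408$
$r{\left(521 \right)} - G{\left(\left(-1\right) \left(-594\right),526 \right)} = 408 - \left(\left(-1\right) \left(-594\right)\right)^{2} = 408 - 594^{2} = 408 - 352836 = -352428$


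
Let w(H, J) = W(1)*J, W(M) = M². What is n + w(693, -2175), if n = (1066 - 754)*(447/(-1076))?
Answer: -619941/269 ≈ -2304.6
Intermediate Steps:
w(H, J) = J (w(H, J) = 1²*J = 1*J = J)
n = -34866/269 (n = 312*(447*(-1/1076)) = 312*(-447/1076) = -34866/269 ≈ -129.61)
n + w(693, -2175) = -34866/269 - 2175 = -619941/269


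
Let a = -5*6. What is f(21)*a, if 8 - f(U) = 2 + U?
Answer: 450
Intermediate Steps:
a = -30
f(U) = 6 - U (f(U) = 8 - (2 + U) = 8 + (-2 - U) = 6 - U)
f(21)*a = (6 - 1*21)*(-30) = (6 - 21)*(-30) = -15*(-30) = 450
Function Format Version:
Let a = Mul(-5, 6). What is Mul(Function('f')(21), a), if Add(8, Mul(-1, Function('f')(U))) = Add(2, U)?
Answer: 450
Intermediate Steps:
a = -30
Function('f')(U) = Add(6, Mul(-1, U)) (Function('f')(U) = Add(8, Mul(-1, Add(2, U))) = Add(8, Add(-2, Mul(-1, U))) = Add(6, Mul(-1, U)))
Mul(Function('f')(21), a) = Mul(Add(6, Mul(-1, 21)), -30) = Mul(Add(6, -21), -30) = Mul(-15, -30) = 450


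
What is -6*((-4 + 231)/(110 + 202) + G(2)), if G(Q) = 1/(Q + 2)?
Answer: -305/52 ≈ -5.8654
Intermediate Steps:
G(Q) = 1/(2 + Q)
-6*((-4 + 231)/(110 + 202) + G(2)) = -6*((-4 + 231)/(110 + 202) + 1/(2 + 2)) = -6*(227/312 + 1/4) = -6*(227*(1/312) + ¼) = -6*(227/312 + ¼) = -6*305/312 = -305/52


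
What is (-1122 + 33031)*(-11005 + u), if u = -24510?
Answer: -1133248135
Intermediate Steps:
(-1122 + 33031)*(-11005 + u) = (-1122 + 33031)*(-11005 - 24510) = 31909*(-35515) = -1133248135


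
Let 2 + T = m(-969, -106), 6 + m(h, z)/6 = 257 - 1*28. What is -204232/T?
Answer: -25529/167 ≈ -152.87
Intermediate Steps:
m(h, z) = 1338 (m(h, z) = -36 + 6*(257 - 1*28) = -36 + 6*(257 - 28) = -36 + 6*229 = -36 + 1374 = 1338)
T = 1336 (T = -2 + 1338 = 1336)
-204232/T = -204232/1336 = -204232*1/1336 = -25529/167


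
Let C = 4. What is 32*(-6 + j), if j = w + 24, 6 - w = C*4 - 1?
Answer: 288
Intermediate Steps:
w = -9 (w = 6 - (4*4 - 1) = 6 - (16 - 1) = 6 - 1*15 = 6 - 15 = -9)
j = 15 (j = -9 + 24 = 15)
32*(-6 + j) = 32*(-6 + 15) = 32*9 = 288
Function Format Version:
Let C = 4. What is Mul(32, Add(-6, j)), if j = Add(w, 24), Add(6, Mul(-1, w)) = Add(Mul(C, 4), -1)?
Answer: 288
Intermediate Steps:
w = -9 (w = Add(6, Mul(-1, Add(Mul(4, 4), -1))) = Add(6, Mul(-1, Add(16, -1))) = Add(6, Mul(-1, 15)) = Add(6, -15) = -9)
j = 15 (j = Add(-9, 24) = 15)
Mul(32, Add(-6, j)) = Mul(32, Add(-6, 15)) = Mul(32, 9) = 288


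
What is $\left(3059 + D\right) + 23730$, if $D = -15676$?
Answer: $11113$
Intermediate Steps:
$\left(3059 + D\right) + 23730 = \left(3059 - 15676\right) + 23730 = -12617 + 23730 = 11113$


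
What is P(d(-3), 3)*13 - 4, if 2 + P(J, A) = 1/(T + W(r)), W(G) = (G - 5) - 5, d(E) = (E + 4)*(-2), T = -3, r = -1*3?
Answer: -493/16 ≈ -30.813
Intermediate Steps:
r = -3
d(E) = -8 - 2*E (d(E) = (4 + E)*(-2) = -8 - 2*E)
W(G) = -10 + G (W(G) = (-5 + G) - 5 = -10 + G)
P(J, A) = -33/16 (P(J, A) = -2 + 1/(-3 + (-10 - 3)) = -2 + 1/(-3 - 13) = -2 + 1/(-16) = -2 - 1/16 = -33/16)
P(d(-3), 3)*13 - 4 = -33/16*13 - 4 = -429/16 - 4 = -493/16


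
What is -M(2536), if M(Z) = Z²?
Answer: -6431296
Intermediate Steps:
-M(2536) = -1*2536² = -1*6431296 = -6431296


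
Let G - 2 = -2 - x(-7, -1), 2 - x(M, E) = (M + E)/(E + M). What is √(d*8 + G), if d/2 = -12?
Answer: I*√193 ≈ 13.892*I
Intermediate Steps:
d = -24 (d = 2*(-12) = -24)
x(M, E) = 1 (x(M, E) = 2 - (M + E)/(E + M) = 2 - (E + M)/(E + M) = 2 - 1*1 = 2 - 1 = 1)
G = -1 (G = 2 + (-2 - 1*1) = 2 + (-2 - 1) = 2 - 3 = -1)
√(d*8 + G) = √(-24*8 - 1) = √(-192 - 1) = √(-193) = I*√193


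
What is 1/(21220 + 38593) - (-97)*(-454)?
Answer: -2634044893/59813 ≈ -44038.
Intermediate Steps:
1/(21220 + 38593) - (-97)*(-454) = 1/59813 - 1*44038 = 1/59813 - 44038 = -2634044893/59813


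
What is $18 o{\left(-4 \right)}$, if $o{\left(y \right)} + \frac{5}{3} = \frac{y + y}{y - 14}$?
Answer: $-22$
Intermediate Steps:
$o{\left(y \right)} = - \frac{5}{3} + \frac{2 y}{-14 + y}$ ($o{\left(y \right)} = - \frac{5}{3} + \frac{y + y}{y - 14} = - \frac{5}{3} + \frac{2 y}{-14 + y}$)
$18 o{\left(-4 \right)} = 18 \frac{70 - 4}{3 \left(-14 - 4\right)} = 18 \cdot \frac{1}{3} \frac{1}{-18} \cdot 66 = 18 \cdot \frac{1}{3} \left(- \frac{1}{18}\right) 66 = 18 \left(- \frac{11}{9}\right) = -22$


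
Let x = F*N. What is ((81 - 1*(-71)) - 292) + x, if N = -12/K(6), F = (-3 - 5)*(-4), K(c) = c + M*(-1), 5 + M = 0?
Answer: -1924/11 ≈ -174.91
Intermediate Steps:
M = -5 (M = -5 + 0 = -5)
K(c) = 5 + c (K(c) = c - 5*(-1) = c + 5 = 5 + c)
F = 32 (F = -8*(-4) = 32)
N = -12/11 (N = -12/(5 + 6) = -12/11 ≈ -1.0909)
x = -384/11 (x = 32*(-12/11) = -384/11 ≈ -34.909)
((81 - 1*(-71)) - 292) + x = ((81 - 1*(-71)) - 292) - 384/11 = ((81 + 71) - 292) - 384/11 = (152 - 292) - 384/11 = -140 - 384/11 = -1924/11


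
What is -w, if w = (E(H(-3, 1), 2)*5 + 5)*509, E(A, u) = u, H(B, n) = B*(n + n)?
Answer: -7635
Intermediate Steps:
H(B, n) = 2*B*n (H(B, n) = B*(2*n) = 2*B*n)
w = 7635 (w = (2*5 + 5)*509 = (10 + 5)*509 = 15*509 = 7635)
-w = -1*7635 = -7635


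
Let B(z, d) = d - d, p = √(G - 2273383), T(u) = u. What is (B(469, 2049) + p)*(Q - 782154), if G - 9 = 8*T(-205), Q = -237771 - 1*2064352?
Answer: -3084277*I*√2275014 ≈ -4.6521e+9*I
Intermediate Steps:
Q = -2302123 (Q = -237771 - 2064352 = -2302123)
G = -1631 (G = 9 + 8*(-205) = 9 - 1640 = -1631)
p = I*√2275014 (p = √(-1631 - 2273383) = √(-2275014) = I*√2275014 ≈ 1508.3*I)
B(z, d) = 0
(B(469, 2049) + p)*(Q - 782154) = (0 + I*√2275014)*(-2302123 - 782154) = (I*√2275014)*(-3084277) = -3084277*I*√2275014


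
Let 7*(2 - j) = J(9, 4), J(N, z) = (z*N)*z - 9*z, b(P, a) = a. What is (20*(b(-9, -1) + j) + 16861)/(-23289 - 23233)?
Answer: -116007/325654 ≈ -0.35623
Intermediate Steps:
J(N, z) = -9*z + N*z**2 (J(N, z) = (N*z)*z - 9*z = N*z**2 - 9*z = -9*z + N*z**2)
j = -94/7 (j = 2 - 4*(-9 + 9*4)/7 = 2 - 4*(-9 + 36)/7 = 2 - 4*27/7 = 2 - 1/7*108 = 2 - 108/7 = -94/7 ≈ -13.429)
(20*(b(-9, -1) + j) + 16861)/(-23289 - 23233) = (20*(-1 - 94/7) + 16861)/(-23289 - 23233) = (20*(-101/7) + 16861)/(-46522) = (-2020/7 + 16861)*(-1/46522) = (116007/7)*(-1/46522) = -116007/325654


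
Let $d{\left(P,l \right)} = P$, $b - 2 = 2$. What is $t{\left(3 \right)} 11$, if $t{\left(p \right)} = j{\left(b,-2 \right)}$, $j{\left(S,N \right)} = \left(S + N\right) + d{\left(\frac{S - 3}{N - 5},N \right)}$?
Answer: $\frac{143}{7} \approx 20.429$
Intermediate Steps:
$b = 4$ ($b = 2 + 2 = 4$)
$j{\left(S,N \right)} = N + S + \frac{-3 + S}{-5 + N}$ ($j{\left(S,N \right)} = \left(S + N\right) + \frac{S - 3}{N - 5} = \left(N + S\right) + \frac{-3 + S}{-5 + N} = N + S + \frac{-3 + S}{-5 + N}$)
$t{\left(p \right)} = \frac{13}{7}$ ($t{\left(p \right)} = \frac{-3 + 4 + \left(-5 - 2\right) \left(-2 + 4\right)}{-5 - 2} = \frac{-3 + 4 - 14}{-7} = - \frac{-3 + 4 - 14}{7} = \left(- \frac{1}{7}\right) \left(-13\right) = \frac{13}{7}$)
$t{\left(3 \right)} 11 = \frac{13}{7} \cdot 11 = \frac{143}{7}$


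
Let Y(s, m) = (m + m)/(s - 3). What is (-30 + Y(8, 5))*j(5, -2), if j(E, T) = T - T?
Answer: 0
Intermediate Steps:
j(E, T) = 0
Y(s, m) = 2*m/(-3 + s) (Y(s, m) = (2*m)/(-3 + s) = 2*m/(-3 + s))
(-30 + Y(8, 5))*j(5, -2) = (-30 + 2*5/(-3 + 8))*0 = (-30 + 2*5/5)*0 = (-30 + 2*5*(⅕))*0 = (-30 + 2)*0 = -28*0 = 0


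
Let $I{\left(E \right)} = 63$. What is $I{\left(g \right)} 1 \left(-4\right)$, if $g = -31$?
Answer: $-252$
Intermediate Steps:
$I{\left(g \right)} 1 \left(-4\right) = 63 \cdot 1 \left(-4\right) = 63 \left(-4\right) = -252$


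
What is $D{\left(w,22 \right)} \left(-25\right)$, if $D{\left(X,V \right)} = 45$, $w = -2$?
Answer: $-1125$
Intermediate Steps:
$D{\left(w,22 \right)} \left(-25\right) = 45 \left(-25\right) = -1125$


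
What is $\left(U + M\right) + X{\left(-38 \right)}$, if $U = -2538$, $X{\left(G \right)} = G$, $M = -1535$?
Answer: $-4111$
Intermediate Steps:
$\left(U + M\right) + X{\left(-38 \right)} = \left(-2538 - 1535\right) - 38 = -4073 - 38 = -4111$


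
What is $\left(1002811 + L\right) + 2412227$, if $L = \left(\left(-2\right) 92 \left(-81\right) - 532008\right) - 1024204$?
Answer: $1873730$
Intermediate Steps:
$L = -1541308$ ($L = \left(\left(-184\right) \left(-81\right) - 532008\right) - 1024204 = \left(14904 - 532008\right) - 1024204 = -517104 - 1024204 = -1541308$)
$\left(1002811 + L\right) + 2412227 = \left(1002811 - 1541308\right) + 2412227 = -538497 + 2412227 = 1873730$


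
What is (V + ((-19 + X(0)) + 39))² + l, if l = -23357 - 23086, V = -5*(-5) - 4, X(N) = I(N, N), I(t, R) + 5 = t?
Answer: -45147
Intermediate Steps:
I(t, R) = -5 + t
X(N) = -5 + N
V = 21 (V = 25 - 4 = 21)
l = -46443
(V + ((-19 + X(0)) + 39))² + l = (21 + ((-19 + (-5 + 0)) + 39))² - 46443 = (21 + ((-19 - 5) + 39))² - 46443 = (21 + (-24 + 39))² - 46443 = (21 + 15)² - 46443 = 36² - 46443 = 1296 - 46443 = -45147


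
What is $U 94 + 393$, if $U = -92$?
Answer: $-8255$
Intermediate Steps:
$U 94 + 393 = \left(-92\right) 94 + 393 = -8648 + 393 = -8255$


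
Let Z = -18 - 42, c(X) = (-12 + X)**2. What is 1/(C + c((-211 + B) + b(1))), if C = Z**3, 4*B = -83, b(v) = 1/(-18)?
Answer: -1296/202900271 ≈ -6.3874e-6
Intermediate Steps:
b(v) = -1/18
B = -83/4 (B = (1/4)*(-83) = -83/4 ≈ -20.750)
Z = -60
C = -216000 (C = (-60)**3 = -216000)
1/(C + c((-211 + B) + b(1))) = 1/(-216000 + (-12 + ((-211 - 83/4) - 1/18))**2) = 1/(-216000 + (-12 + (-927/4 - 1/18))**2) = 1/(-216000 + (-12 - 8345/36)**2) = 1/(-216000 + (-8777/36)**2) = 1/(-216000 + 77035729/1296) = 1/(-202900271/1296) = -1296/202900271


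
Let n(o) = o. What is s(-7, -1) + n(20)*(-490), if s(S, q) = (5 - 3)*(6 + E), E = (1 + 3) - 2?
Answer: -9784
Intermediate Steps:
E = 2 (E = 4 - 2 = 2)
s(S, q) = 16 (s(S, q) = (5 - 3)*(6 + 2) = 2*8 = 16)
s(-7, -1) + n(20)*(-490) = 16 + 20*(-490) = 16 - 9800 = -9784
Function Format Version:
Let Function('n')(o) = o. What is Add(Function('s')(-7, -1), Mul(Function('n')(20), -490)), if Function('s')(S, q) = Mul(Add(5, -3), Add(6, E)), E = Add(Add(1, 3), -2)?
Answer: -9784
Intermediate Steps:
E = 2 (E = Add(4, -2) = 2)
Function('s')(S, q) = 16 (Function('s')(S, q) = Mul(Add(5, -3), Add(6, 2)) = Mul(2, 8) = 16)
Add(Function('s')(-7, -1), Mul(Function('n')(20), -490)) = Add(16, Mul(20, -490)) = Add(16, -9800) = -9784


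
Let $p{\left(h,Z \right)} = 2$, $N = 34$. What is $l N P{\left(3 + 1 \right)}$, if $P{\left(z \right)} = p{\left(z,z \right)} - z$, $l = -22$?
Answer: $1496$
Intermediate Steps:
$P{\left(z \right)} = 2 - z$
$l N P{\left(3 + 1 \right)} = \left(-22\right) 34 \left(2 - \left(3 + 1\right)\right) = - 748 \left(2 - 4\right) = \left(-748\right) \left(-2\right) = 1496$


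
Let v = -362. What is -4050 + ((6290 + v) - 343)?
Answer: 1535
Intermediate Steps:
-4050 + ((6290 + v) - 343) = -4050 + ((6290 - 362) - 343) = -4050 + (5928 - 343) = -4050 + 5585 = 1535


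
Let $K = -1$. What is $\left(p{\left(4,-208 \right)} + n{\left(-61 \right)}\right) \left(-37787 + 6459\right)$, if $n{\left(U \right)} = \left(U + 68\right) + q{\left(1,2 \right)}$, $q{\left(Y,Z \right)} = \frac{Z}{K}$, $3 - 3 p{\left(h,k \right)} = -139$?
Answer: $- \frac{4918496}{3} \approx -1.6395 \cdot 10^{6}$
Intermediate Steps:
$p{\left(h,k \right)} = \frac{142}{3}$ ($p{\left(h,k \right)} = 1 - - \frac{139}{3} = 1 + \frac{139}{3} = \frac{142}{3}$)
$q{\left(Y,Z \right)} = - Z$ ($q{\left(Y,Z \right)} = \frac{Z}{-1} = Z \left(-1\right) = - Z$)
$n{\left(U \right)} = 66 + U$ ($n{\left(U \right)} = \left(U + 68\right) - 2 = \left(68 + U\right) - 2 = 66 + U$)
$\left(p{\left(4,-208 \right)} + n{\left(-61 \right)}\right) \left(-37787 + 6459\right) = \left(\frac{142}{3} + \left(66 - 61\right)\right) \left(-37787 + 6459\right) = \left(\frac{142}{3} + 5\right) \left(-31328\right) = \frac{157}{3} \left(-31328\right) = - \frac{4918496}{3}$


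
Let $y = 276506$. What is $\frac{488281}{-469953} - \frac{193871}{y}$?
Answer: $- \frac{226122884249}{129944824218} \approx -1.7401$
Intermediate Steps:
$\frac{488281}{-469953} - \frac{193871}{y} = \frac{488281}{-469953} - \frac{193871}{276506} = 488281 \left(- \frac{1}{469953}\right) - \frac{193871}{276506} = - \frac{488281}{469953} - \frac{193871}{276506} = - \frac{226122884249}{129944824218}$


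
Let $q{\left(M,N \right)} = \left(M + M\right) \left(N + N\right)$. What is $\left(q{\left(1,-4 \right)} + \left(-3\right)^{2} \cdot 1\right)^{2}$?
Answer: $49$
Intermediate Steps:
$q{\left(M,N \right)} = 4 M N$ ($q{\left(M,N \right)} = 2 M 2 N = 4 M N$)
$\left(q{\left(1,-4 \right)} + \left(-3\right)^{2} \cdot 1\right)^{2} = \left(4 \cdot 1 \left(-4\right) + \left(-3\right)^{2} \cdot 1\right)^{2} = \left(-16 + 9 \cdot 1\right)^{2} = \left(-16 + 9\right)^{2} = \left(-7\right)^{2} = 49$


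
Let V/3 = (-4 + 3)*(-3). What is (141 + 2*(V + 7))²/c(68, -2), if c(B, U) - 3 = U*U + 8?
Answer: 29929/15 ≈ 1995.3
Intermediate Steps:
V = 9 (V = 3*((-4 + 3)*(-3)) = 3*(-1*(-3)) = 3*3 = 9)
c(B, U) = 11 + U² (c(B, U) = 3 + (U*U + 8) = 3 + (U² + 8) = 3 + (8 + U²) = 11 + U²)
(141 + 2*(V + 7))²/c(68, -2) = (141 + 2*(9 + 7))²/(11 + (-2)²) = (141 + 2*16)²/(11 + 4) = (141 + 32)²/15 = 173²*(1/15) = 29929*(1/15) = 29929/15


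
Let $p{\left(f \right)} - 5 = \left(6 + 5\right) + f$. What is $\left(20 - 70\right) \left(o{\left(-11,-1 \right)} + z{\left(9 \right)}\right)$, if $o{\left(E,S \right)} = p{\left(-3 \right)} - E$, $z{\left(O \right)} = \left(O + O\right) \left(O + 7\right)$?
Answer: $-15600$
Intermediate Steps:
$p{\left(f \right)} = 16 + f$ ($p{\left(f \right)} = 5 + \left(\left(6 + 5\right) + f\right) = 5 + \left(11 + f\right) = 16 + f$)
$z{\left(O \right)} = 2 O \left(7 + O\right)$
$o{\left(E,S \right)} = 13 - E$ ($o{\left(E,S \right)} = \left(16 - 3\right) - E = 13 - E$)
$\left(20 - 70\right) \left(o{\left(-11,-1 \right)} + z{\left(9 \right)}\right) = \left(20 - 70\right) \left(\left(13 - -11\right) + 2 \cdot 9 \left(7 + 9\right)\right) = \left(20 - 70\right) \left(\left(13 + 11\right) + 2 \cdot 9 \cdot 16\right) = - 50 \left(24 + 288\right) = \left(-50\right) 312 = -15600$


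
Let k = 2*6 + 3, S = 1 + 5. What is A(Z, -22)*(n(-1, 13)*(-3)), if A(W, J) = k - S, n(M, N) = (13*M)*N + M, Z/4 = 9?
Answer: 4590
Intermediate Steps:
S = 6
Z = 36 (Z = 4*9 = 36)
k = 15 (k = 12 + 3 = 15)
n(M, N) = M + 13*M*N (n(M, N) = 13*M*N + M = M + 13*M*N)
A(W, J) = 9 (A(W, J) = 15 - 1*6 = 15 - 6 = 9)
A(Z, -22)*(n(-1, 13)*(-3)) = 9*(-(1 + 13*13)*(-3)) = 9*(-(1 + 169)*(-3)) = 9*(-1*170*(-3)) = 9*(-170*(-3)) = 9*510 = 4590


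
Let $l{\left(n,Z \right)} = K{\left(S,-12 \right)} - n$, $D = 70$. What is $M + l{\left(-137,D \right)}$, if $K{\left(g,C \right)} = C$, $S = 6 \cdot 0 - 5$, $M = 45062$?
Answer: $45187$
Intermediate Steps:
$S = -5$ ($S = 0 - 5 = -5$)
$l{\left(n,Z \right)} = -12 - n$
$M + l{\left(-137,D \right)} = 45062 - -125 = 45062 + \left(-12 + 137\right) = 45062 + 125 = 45187$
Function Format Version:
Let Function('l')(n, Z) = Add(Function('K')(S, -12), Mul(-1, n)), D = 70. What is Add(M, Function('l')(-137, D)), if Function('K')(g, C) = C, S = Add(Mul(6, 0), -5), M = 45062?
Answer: 45187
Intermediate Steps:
S = -5 (S = Add(0, -5) = -5)
Function('l')(n, Z) = Add(-12, Mul(-1, n))
Add(M, Function('l')(-137, D)) = Add(45062, Add(-12, Mul(-1, -137))) = Add(45062, Add(-12, 137)) = Add(45062, 125) = 45187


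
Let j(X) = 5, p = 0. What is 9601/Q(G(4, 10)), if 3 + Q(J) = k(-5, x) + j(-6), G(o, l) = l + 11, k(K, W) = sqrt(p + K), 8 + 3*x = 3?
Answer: 19202/9 - 9601*I*sqrt(5)/9 ≈ 2133.6 - 2385.4*I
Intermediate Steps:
x = -5/3 (x = -8/3 + (1/3)*3 = -8/3 + 1 = -5/3 ≈ -1.6667)
k(K, W) = sqrt(K) (k(K, W) = sqrt(0 + K) = sqrt(K))
G(o, l) = 11 + l
Q(J) = 2 + I*sqrt(5) (Q(J) = -3 + (sqrt(-5) + 5) = -3 + (I*sqrt(5) + 5) = -3 + (5 + I*sqrt(5)) = 2 + I*sqrt(5))
9601/Q(G(4, 10)) = 9601/(2 + I*sqrt(5))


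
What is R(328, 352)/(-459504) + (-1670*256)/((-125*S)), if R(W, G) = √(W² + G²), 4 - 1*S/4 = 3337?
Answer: -21376/83325 - √3617/57438 ≈ -0.25758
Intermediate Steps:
S = -13332 (S = 16 - 4*3337 = 16 - 13348 = -13332)
R(W, G) = √(G² + W²)
R(328, 352)/(-459504) + (-1670*256)/((-125*S)) = √(352² + 328²)/(-459504) + (-1670*256)/((-125*(-13332))) = √(123904 + 107584)*(-1/459504) - 427520/1666500 = √231488*(-1/459504) - 427520*1/1666500 = (8*√3617)*(-1/459504) - 21376/83325 = -√3617/57438 - 21376/83325 = -21376/83325 - √3617/57438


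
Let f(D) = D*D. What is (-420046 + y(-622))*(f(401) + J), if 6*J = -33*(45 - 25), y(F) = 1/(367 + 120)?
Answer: -32871336779091/487 ≈ -6.7498e+10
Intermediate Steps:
y(F) = 1/487
J = -110 (J = (-33*(45 - 25))/6 = (-33*20)/6 = (1/6)*(-660) = -110)
f(D) = D**2
(-420046 + y(-622))*(f(401) + J) = (-420046 + 1/487)*(401**2 - 110) = -204562401*(160801 - 110)/487 = -204562401/487*160691 = -32871336779091/487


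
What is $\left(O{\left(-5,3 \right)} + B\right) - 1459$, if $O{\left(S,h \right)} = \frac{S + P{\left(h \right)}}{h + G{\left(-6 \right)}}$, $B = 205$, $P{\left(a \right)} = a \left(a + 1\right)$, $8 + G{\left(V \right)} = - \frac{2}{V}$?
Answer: $- \frac{2511}{2} \approx -1255.5$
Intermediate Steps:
$G{\left(V \right)} = -8 - \frac{2}{V}$
$P{\left(a \right)} = a \left(1 + a\right)$
$O{\left(S,h \right)} = \frac{S + h \left(1 + h\right)}{- \frac{23}{3} + h}$ ($O{\left(S,h \right)} = \frac{S + h \left(1 + h\right)}{h - \left(8 + \frac{2}{-6}\right)} = \frac{S + h \left(1 + h\right)}{h - \frac{23}{3}} = \frac{S + h \left(1 + h\right)}{- \frac{23}{3} + h}$)
$\left(O{\left(-5,3 \right)} + B\right) - 1459 = \left(\frac{3 \left(-5 + 3 \left(1 + 3\right)\right)}{-23 + 3 \cdot 3} + 205\right) - 1459 = \left(\frac{3 \left(-5 + 3 \cdot 4\right)}{-23 + 9} + 205\right) - 1459 = \left(\frac{3 \left(-5 + 12\right)}{-14} + 205\right) - 1459 = \left(3 \left(- \frac{1}{14}\right) 7 + 205\right) - 1459 = \left(- \frac{3}{2} + 205\right) - 1459 = \frac{407}{2} - 1459 = - \frac{2511}{2}$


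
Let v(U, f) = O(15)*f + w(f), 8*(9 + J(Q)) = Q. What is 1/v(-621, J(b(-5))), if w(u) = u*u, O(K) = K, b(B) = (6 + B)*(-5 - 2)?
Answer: -64/3239 ≈ -0.019759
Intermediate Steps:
b(B) = -42 - 7*B (b(B) = (6 + B)*(-7) = -42 - 7*B)
J(Q) = -9 + Q/8
w(u) = u²
v(U, f) = f² + 15*f (v(U, f) = 15*f + f² = f² + 15*f)
1/v(-621, J(b(-5))) = 1/((-9 + (-42 - 7*(-5))/8)*(15 + (-9 + (-42 - 7*(-5))/8))) = 1/((-9 + (-42 + 35)/8)*(15 + (-9 + (-42 + 35)/8))) = 1/((-9 + (⅛)*(-7))*(15 + (-9 + (⅛)*(-7)))) = 1/((-9 - 7/8)*(15 + (-9 - 7/8))) = 1/(-79*(15 - 79/8)/8) = 1/(-79/8*41/8) = 1/(-3239/64) = -64/3239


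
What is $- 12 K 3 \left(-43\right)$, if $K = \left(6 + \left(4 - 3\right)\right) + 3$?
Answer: $15480$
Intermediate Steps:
$K = 10$ ($K = \left(6 + 1\right) + 3 = 7 + 3 = 10$)
$- 12 K 3 \left(-43\right) = - 12 \cdot 10 \cdot 3 \left(-43\right) = \left(-12\right) 30 \left(-43\right) = \left(-360\right) \left(-43\right) = 15480$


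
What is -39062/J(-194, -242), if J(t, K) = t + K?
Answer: 19531/218 ≈ 89.592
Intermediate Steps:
J(t, K) = K + t
-39062/J(-194, -242) = -39062/(-242 - 194) = -39062/(-436) = -39062*(-1/436) = 19531/218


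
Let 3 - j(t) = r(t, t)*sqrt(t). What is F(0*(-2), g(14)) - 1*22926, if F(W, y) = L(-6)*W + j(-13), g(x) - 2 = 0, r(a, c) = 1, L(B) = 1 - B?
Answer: -22923 - I*sqrt(13) ≈ -22923.0 - 3.6056*I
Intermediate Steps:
g(x) = 2 (g(x) = 2 + 0 = 2)
j(t) = 3 - sqrt(t)
F(W, y) = 3 + 7*W - I*sqrt(13) (F(W, y) = (1 - 1*(-6))*W + (3 - sqrt(-13)) = (1 + 6)*W + (3 - I*sqrt(13)) = 7*W + (3 - I*sqrt(13)) = 3 + 7*W - I*sqrt(13))
F(0*(-2), g(14)) - 1*22926 = (3 + 7*(0*(-2)) - I*sqrt(13)) - 1*22926 = (3 + 7*0 - I*sqrt(13)) - 22926 = (3 + 0 - I*sqrt(13)) - 22926 = (3 - I*sqrt(13)) - 22926 = -22923 - I*sqrt(13)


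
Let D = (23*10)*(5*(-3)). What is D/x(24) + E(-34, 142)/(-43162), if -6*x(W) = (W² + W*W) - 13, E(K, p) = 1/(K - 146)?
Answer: 160821613139/8849073240 ≈ 18.174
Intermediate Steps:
E(K, p) = 1/(-146 + K)
x(W) = 13/6 - W²/3 (x(W) = -((W² + W*W) - 13)/6 = -((W² + W²) - 13)/6 = -(2*W² - 13)/6 = -(-13 + 2*W²)/6 = 13/6 - W²/3)
D = -3450 (D = 230*(-15) = -3450)
D/x(24) + E(-34, 142)/(-43162) = -3450/(13/6 - ⅓*24²) + 1/(-146 - 34*(-43162)) = -3450/(13/6 - ⅓*576) - 1/43162/(-180) = -3450/(13/6 - 192) - 1/180*(-1/43162) = -3450/(-1139/6) + 1/7769160 = -3450*(-6/1139) + 1/7769160 = 20700/1139 + 1/7769160 = 160821613139/8849073240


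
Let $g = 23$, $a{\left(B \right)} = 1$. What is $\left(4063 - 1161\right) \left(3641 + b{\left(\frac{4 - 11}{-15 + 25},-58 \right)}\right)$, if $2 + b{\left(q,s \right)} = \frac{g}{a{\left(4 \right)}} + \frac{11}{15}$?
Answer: $\frac{159438782}{15} \approx 1.0629 \cdot 10^{7}$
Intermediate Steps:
$b{\left(q,s \right)} = \frac{326}{15}$ ($b{\left(q,s \right)} = -2 + \left(\frac{23}{1} + \frac{11}{15}\right) = -2 + \left(23 \cdot 1 + 11 \cdot \frac{1}{15}\right) = -2 + \left(23 + \frac{11}{15}\right) = -2 + \frac{356}{15} = \frac{326}{15}$)
$\left(4063 - 1161\right) \left(3641 + b{\left(\frac{4 - 11}{-15 + 25},-58 \right)}\right) = \left(4063 - 1161\right) \left(3641 + \frac{326}{15}\right) = 2902 \cdot \frac{54941}{15} = \frac{159438782}{15}$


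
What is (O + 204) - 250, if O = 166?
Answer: 120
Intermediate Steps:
(O + 204) - 250 = (166 + 204) - 250 = 370 - 250 = 120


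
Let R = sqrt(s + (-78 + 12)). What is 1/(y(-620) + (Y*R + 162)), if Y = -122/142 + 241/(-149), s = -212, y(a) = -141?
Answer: 2350220061/240184941281 + 277169800*I*sqrt(278)/240184941281 ≈ 0.009785 + 0.019241*I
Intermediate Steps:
Y = -26200/10579 (Y = -122*1/142 + 241*(-1/149) = -61/71 - 241/149 = -26200/10579 ≈ -2.4766)
R = I*sqrt(278) (R = sqrt(-212 + (-78 + 12)) = sqrt(-212 - 66) = sqrt(-278) = I*sqrt(278) ≈ 16.673*I)
1/(y(-620) + (Y*R + 162)) = 1/(-141 + (-26200*I*sqrt(278)/10579 + 162)) = 1/(-141 + (162 - 26200*I*sqrt(278)/10579)) = 1/(21 - 26200*I*sqrt(278)/10579)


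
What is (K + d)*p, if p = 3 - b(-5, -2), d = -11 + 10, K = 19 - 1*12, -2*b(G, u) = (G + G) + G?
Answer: -27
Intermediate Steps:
b(G, u) = -3*G/2 (b(G, u) = -((G + G) + G)/2 = -(2*G + G)/2 = -3*G/2)
K = 7 (K = 19 - 12 = 7)
d = -1
p = -9/2 (p = 3 - (-3)*(-5)/2 = 3 - 1*15/2 = 3 - 15/2 = -9/2 ≈ -4.5000)
(K + d)*p = (7 - 1)*(-9/2) = 6*(-9/2) = -27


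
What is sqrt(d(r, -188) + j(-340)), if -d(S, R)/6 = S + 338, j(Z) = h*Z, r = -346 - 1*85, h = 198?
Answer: 3*I*sqrt(7418) ≈ 258.38*I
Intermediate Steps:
r = -431 (r = -346 - 85 = -431)
j(Z) = 198*Z
d(S, R) = -2028 - 6*S (d(S, R) = -6*(S + 338) = -6*(338 + S) = -2028 - 6*S)
sqrt(d(r, -188) + j(-340)) = sqrt((-2028 - 6*(-431)) + 198*(-340)) = sqrt((-2028 + 2586) - 67320) = sqrt(558 - 67320) = sqrt(-66762) = 3*I*sqrt(7418)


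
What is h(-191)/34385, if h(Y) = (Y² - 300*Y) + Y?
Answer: 18718/6877 ≈ 2.7218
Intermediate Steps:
h(Y) = Y² - 299*Y
h(-191)/34385 = -191*(-299 - 191)/34385 = -191*(-490)*(1/34385) = 93590*(1/34385) = 18718/6877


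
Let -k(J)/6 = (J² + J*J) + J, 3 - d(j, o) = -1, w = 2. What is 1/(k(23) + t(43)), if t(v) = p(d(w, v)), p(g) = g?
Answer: -1/6482 ≈ -0.00015427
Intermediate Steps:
d(j, o) = 4 (d(j, o) = 3 - 1*(-1) = 3 + 1 = 4)
k(J) = -12*J² - 6*J (k(J) = -6*((J² + J*J) + J) = -6*((J² + J²) + J) = -6*(2*J² + J) = -6*(J + 2*J²) = -12*J² - 6*J)
t(v) = 4
1/(k(23) + t(43)) = 1/(-6*23*(1 + 2*23) + 4) = 1/(-6*23*(1 + 46) + 4) = 1/(-6*23*47 + 4) = 1/(-6486 + 4) = 1/(-6482) = -1/6482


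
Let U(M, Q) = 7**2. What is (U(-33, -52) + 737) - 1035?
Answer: -249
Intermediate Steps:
U(M, Q) = 49
(U(-33, -52) + 737) - 1035 = (49 + 737) - 1035 = 786 - 1035 = -249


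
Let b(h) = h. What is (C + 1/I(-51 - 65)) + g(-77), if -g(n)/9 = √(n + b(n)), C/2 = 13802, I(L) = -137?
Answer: 3781747/137 - 9*I*√154 ≈ 27604.0 - 111.69*I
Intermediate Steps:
C = 27604 (C = 2*13802 = 27604)
g(n) = -9*√2*√n (g(n) = -9*√(n + n) = -9*√2*√n)
(C + 1/I(-51 - 65)) + g(-77) = (27604 + 1/(-137)) - 9*√2*√(-77) = (27604 - 1/137) - 9*√2*I*√77 = 3781747/137 - 9*I*√154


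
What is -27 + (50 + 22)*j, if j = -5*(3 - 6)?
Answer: 1053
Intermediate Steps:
j = 15 (j = -5*(-3) = 15)
-27 + (50 + 22)*j = -27 + (50 + 22)*15 = -27 + 72*15 = -27 + 1080 = 1053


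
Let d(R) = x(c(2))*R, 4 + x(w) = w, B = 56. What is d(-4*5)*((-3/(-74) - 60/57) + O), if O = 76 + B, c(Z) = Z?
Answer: 3683380/703 ≈ 5239.5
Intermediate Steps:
x(w) = -4 + w
d(R) = -2*R (d(R) = (-4 + 2)*R = -2*R)
O = 132 (O = 76 + 56 = 132)
d(-4*5)*((-3/(-74) - 60/57) + O) = (-(-8)*5)*((-3/(-74) - 60/57) + 132) = (-2*(-20))*((-3*(-1/74) - 60*1/57) + 132) = 40*((3/74 - 20/19) + 132) = 40*(-1423/1406 + 132) = 40*(184169/1406) = 3683380/703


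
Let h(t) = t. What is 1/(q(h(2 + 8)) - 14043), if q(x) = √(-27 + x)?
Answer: -14043/197205866 - I*√17/197205866 ≈ -7.121e-5 - 2.0908e-8*I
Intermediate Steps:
1/(q(h(2 + 8)) - 14043) = 1/(√(-27 + (2 + 8)) - 14043) = 1/(√(-27 + 10) - 14043) = 1/(√(-17) - 14043) = 1/(I*√17 - 14043) = 1/(-14043 + I*√17)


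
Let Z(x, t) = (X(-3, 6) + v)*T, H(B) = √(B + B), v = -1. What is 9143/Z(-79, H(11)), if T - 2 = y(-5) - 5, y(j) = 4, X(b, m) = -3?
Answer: -9143/4 ≈ -2285.8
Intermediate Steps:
H(B) = √2*√B (H(B) = √(2*B) = √2*√B)
T = 1 (T = 2 + (4 - 5) = 2 - 1 = 1)
Z(x, t) = -4 (Z(x, t) = (-3 - 1)*1 = -4*1 = -4)
9143/Z(-79, H(11)) = 9143/(-4) = 9143*(-¼) = -9143/4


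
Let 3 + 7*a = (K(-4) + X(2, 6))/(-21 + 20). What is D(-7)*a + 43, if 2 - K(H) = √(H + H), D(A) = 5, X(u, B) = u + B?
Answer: 236/7 + 10*I*√2/7 ≈ 33.714 + 2.0203*I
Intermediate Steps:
X(u, B) = B + u
K(H) = 2 - √2*√H (K(H) = 2 - √(H + H) = 2 - √(2*H) = 2 - √2*√H)
a = -13/7 + 2*I*√2/7 (a = -3/7 + (((2 - √2*√(-4)) + (6 + 2))/(-21 + 20))/7 = -3/7 + (((2 - √2*2*I) + 8)/(-1))/7 = -3/7 + (((2 - 2*I*√2) + 8)*(-1))/7 = -3/7 + ((10 - 2*I*√2)*(-1))/7 = -3/7 + (-10 + 2*I*√2)/7 = -3/7 + (-10/7 + 2*I*√2/7) = -13/7 + 2*I*√2/7 ≈ -1.8571 + 0.40406*I)
D(-7)*a + 43 = 5*(-13/7 + 2*I*√2/7) + 43 = (-65/7 + 10*I*√2/7) + 43 = 236/7 + 10*I*√2/7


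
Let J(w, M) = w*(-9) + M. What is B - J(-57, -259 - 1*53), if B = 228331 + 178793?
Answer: 406923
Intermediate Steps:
J(w, M) = M - 9*w (J(w, M) = -9*w + M = M - 9*w)
B = 407124
B - J(-57, -259 - 1*53) = 407124 - ((-259 - 1*53) - 9*(-57)) = 407124 - ((-259 - 53) + 513) = 407124 - (-312 + 513) = 407124 - 1*201 = 407124 - 201 = 406923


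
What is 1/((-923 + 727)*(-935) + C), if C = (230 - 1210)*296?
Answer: -1/106820 ≈ -9.3615e-6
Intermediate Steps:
C = -290080 (C = -980*296 = -290080)
1/((-923 + 727)*(-935) + C) = 1/((-923 + 727)*(-935) - 290080) = 1/(-196*(-935) - 290080) = 1/(183260 - 290080) = 1/(-106820) = -1/106820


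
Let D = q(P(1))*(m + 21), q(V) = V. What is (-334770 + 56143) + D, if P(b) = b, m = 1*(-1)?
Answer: -278607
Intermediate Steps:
m = -1
D = 20 (D = 1*(-1 + 21) = 1*20 = 20)
(-334770 + 56143) + D = (-334770 + 56143) + 20 = -278627 + 20 = -278607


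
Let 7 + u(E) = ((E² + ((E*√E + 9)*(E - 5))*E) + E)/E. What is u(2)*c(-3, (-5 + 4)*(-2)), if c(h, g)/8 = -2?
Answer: 496 + 96*√2 ≈ 631.76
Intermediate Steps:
c(h, g) = -16 (c(h, g) = 8*(-2) = -16)
u(E) = -7 + (E + E² + E*(-5 + E)*(9 + E^(3/2)))/E (u(E) = -7 + ((E² + ((E*√E + 9)*(E - 5))*E) + E)/E = -7 + ((E² + ((E^(3/2) + 9)*(-5 + E))*E) + E)/E = -7 + ((E² + ((9 + E^(3/2))*(-5 + E))*E) + E)/E = -7 + ((E² + ((-5 + E)*(9 + E^(3/2)))*E) + E)/E = -7 + ((E² + E*(-5 + E)*(9 + E^(3/2))) + E)/E = -7 + (E + E² + E*(-5 + E)*(9 + E^(3/2)))/E)
u(2)*c(-3, (-5 + 4)*(-2)) = (-51 + 2^(5/2) - 10*√2 + 10*2)*(-16) = (-51 + 4*√2 - 10*√2 + 20)*(-16) = (-31 - 6*√2)*(-16) = 496 + 96*√2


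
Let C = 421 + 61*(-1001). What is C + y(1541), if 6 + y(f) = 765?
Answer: -59881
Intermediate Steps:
y(f) = 759 (y(f) = -6 + 765 = 759)
C = -60640 (C = 421 - 61061 = -60640)
C + y(1541) = -60640 + 759 = -59881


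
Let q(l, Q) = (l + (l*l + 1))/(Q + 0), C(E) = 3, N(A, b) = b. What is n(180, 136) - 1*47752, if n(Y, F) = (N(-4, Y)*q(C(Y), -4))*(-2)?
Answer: -46582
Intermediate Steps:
q(l, Q) = (1 + l + l²)/Q (q(l, Q) = (l + (l² + 1))/Q = (l + (1 + l²))/Q = (1 + l + l²)/Q)
n(Y, F) = 13*Y/2 (n(Y, F) = (Y*((1 + 3 + 3²)/(-4)))*(-2) = (Y*(-(1 + 3 + 9)/4))*(-2) = (Y*(-¼*13))*(-2) = (Y*(-13/4))*(-2) = -13*Y/4*(-2) = 13*Y/2)
n(180, 136) - 1*47752 = (13/2)*180 - 1*47752 = 1170 - 47752 = -46582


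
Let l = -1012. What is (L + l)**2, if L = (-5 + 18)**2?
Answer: 710649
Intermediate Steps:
L = 169 (L = 13**2 = 169)
(L + l)**2 = (169 - 1012)**2 = (-843)**2 = 710649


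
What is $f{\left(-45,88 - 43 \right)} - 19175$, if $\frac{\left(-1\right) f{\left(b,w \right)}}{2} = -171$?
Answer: $-18833$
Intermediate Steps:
$f{\left(b,w \right)} = 342$ ($f{\left(b,w \right)} = \left(-2\right) \left(-171\right) = 342$)
$f{\left(-45,88 - 43 \right)} - 19175 = 342 - 19175 = -18833$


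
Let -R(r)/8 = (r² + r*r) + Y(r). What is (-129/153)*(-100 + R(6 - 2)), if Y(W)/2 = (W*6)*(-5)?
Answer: -3956/3 ≈ -1318.7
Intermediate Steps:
Y(W) = -60*W (Y(W) = 2*((W*6)*(-5)) = 2*((6*W)*(-5)) = 2*(-30*W) = -60*W)
R(r) = -16*r² + 480*r (R(r) = -8*((r² + r*r) - 60*r) = -8*((r² + r²) - 60*r) = -8*(2*r² - 60*r) = -8*(-60*r + 2*r²) = -16*r² + 480*r)
(-129/153)*(-100 + R(6 - 2)) = (-129/153)*(-100 + 16*(6 - 2)*(30 - (6 - 2))) = (-129*1/153)*(-100 + 16*4*(30 - 1*4)) = -43*(-100 + 16*4*(30 - 4))/51 = -43*(-100 + 16*4*26)/51 = -43*(-100 + 1664)/51 = -43/51*1564 = -3956/3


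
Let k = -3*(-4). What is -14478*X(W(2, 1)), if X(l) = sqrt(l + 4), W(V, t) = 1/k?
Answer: -16891*sqrt(3) ≈ -29256.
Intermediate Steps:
k = 12
W(V, t) = 1/12
X(l) = sqrt(4 + l)
-14478*X(W(2, 1)) = -14478*sqrt(4 + 1/12) = -16891*sqrt(3)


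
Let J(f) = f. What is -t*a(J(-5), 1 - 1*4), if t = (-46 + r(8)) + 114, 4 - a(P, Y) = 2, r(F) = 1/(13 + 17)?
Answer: -2041/15 ≈ -136.07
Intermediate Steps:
r(F) = 1/30
a(P, Y) = 2 (a(P, Y) = 4 - 1*2 = 4 - 2 = 2)
t = 2041/30 (t = (-46 + 1/30) + 114 = -1379/30 + 114 = 2041/30 ≈ 68.033)
-t*a(J(-5), 1 - 1*4) = -2041*2/30 = -1*2041/15 = -2041/15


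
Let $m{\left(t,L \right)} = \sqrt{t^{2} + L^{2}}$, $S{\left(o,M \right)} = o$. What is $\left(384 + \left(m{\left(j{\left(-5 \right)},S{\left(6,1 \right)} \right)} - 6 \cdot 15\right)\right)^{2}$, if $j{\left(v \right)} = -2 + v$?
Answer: $\left(294 + \sqrt{85}\right)^{2} \approx 91942.0$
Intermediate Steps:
$m{\left(t,L \right)} = \sqrt{L^{2} + t^{2}}$
$\left(384 + \left(m{\left(j{\left(-5 \right)},S{\left(6,1 \right)} \right)} - 6 \cdot 15\right)\right)^{2} = \left(384 + \left(\sqrt{6^{2} + \left(-2 - 5\right)^{2}} - 6 \cdot 15\right)\right)^{2} = \left(384 + \left(\sqrt{36 + \left(-7\right)^{2}} - 90\right)\right)^{2} = \left(384 - \left(90 - \sqrt{36 + 49}\right)\right)^{2} = \left(384 - \left(90 - \sqrt{85}\right)\right)^{2} = \left(294 + \sqrt{85}\right)^{2}$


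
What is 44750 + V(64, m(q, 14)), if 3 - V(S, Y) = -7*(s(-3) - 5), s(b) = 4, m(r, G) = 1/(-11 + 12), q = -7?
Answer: 44746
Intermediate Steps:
m(r, G) = 1 (m(r, G) = 1/1 = 1)
V(S, Y) = -4 (V(S, Y) = 3 - (-7)*(4 - 5) = 3 - (-7)*(-1) = 3 - 1*7 = 3 - 7 = -4)
44750 + V(64, m(q, 14)) = 44750 - 4 = 44746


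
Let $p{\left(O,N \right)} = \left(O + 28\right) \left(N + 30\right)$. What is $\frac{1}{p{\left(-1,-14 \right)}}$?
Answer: $\frac{1}{432} \approx 0.0023148$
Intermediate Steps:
$p{\left(O,N \right)} = \left(28 + O\right) \left(30 + N\right)$
$\frac{1}{p{\left(-1,-14 \right)}} = \frac{1}{840 + 28 \left(-14\right) + 30 \left(-1\right) - -14} = \frac{1}{840 - 392 - 30 + 14} = \frac{1}{432}$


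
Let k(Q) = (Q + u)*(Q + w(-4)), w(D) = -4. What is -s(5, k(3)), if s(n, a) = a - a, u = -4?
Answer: 0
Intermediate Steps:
k(Q) = (-4 + Q)**2 (k(Q) = (Q - 4)*(Q - 4) = (-4 + Q)*(-4 + Q) = (-4 + Q)**2)
s(n, a) = 0
-s(5, k(3)) = -1*0 = 0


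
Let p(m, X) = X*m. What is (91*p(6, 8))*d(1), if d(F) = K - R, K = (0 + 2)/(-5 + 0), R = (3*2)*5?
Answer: -663936/5 ≈ -1.3279e+5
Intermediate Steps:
R = 30 (R = 6*5 = 30)
K = -⅖ (K = 2/(-5) = 2*(-⅕) = -⅖ ≈ -0.40000)
d(F) = -152/5 (d(F) = -⅖ - 1*30 = -⅖ - 30 = -152/5)
(91*p(6, 8))*d(1) = (91*(8*6))*(-152/5) = (91*48)*(-152/5) = 4368*(-152/5) = -663936/5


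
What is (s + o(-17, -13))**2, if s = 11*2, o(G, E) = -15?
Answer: 49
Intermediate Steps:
s = 22
(s + o(-17, -13))**2 = (22 - 15)**2 = 7**2 = 49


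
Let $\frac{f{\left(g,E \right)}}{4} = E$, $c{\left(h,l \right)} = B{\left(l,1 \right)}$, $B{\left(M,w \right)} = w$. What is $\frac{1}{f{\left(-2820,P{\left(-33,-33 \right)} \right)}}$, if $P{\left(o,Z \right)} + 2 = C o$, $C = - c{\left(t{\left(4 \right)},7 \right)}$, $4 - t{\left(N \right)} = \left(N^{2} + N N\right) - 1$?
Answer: $\frac{1}{124} \approx 0.0080645$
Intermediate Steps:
$t{\left(N \right)} = 5 - 2 N^{2}$ ($t{\left(N \right)} = 4 - \left(\left(N^{2} + N N\right) - 1\right) = 4 - \left(\left(N^{2} + N^{2}\right) - 1\right) = 4 - \left(2 N^{2} - 1\right) = 4 - \left(-1 + 2 N^{2}\right) = 5 - 2 N^{2}$)
$c{\left(h,l \right)} = 1$
$C = -1$ ($C = \left(-1\right) 1 = -1$)
$P{\left(o,Z \right)} = -2 - o$
$f{\left(g,E \right)} = 4 E$
$\frac{1}{f{\left(-2820,P{\left(-33,-33 \right)} \right)}} = \frac{1}{4 \left(-2 - -33\right)} = \frac{1}{4 \left(-2 + 33\right)} = \frac{1}{4 \cdot 31} = \frac{1}{124}$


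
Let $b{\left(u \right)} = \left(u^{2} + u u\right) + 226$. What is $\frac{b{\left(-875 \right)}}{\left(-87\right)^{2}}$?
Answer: $\frac{170164}{841} \approx 202.34$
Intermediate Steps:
$b{\left(u \right)} = 226 + 2 u^{2}$ ($b{\left(u \right)} = \left(u^{2} + u^{2}\right) + 226 = 2 u^{2} + 226 = 226 + 2 u^{2}$)
$\frac{b{\left(-875 \right)}}{\left(-87\right)^{2}} = \frac{226 + 2 \left(-875\right)^{2}}{\left(-87\right)^{2}} = \frac{226 + 2 \cdot 765625}{7569} = \left(226 + 1531250\right) \frac{1}{7569} = 1531476 \cdot \frac{1}{7569} = \frac{170164}{841}$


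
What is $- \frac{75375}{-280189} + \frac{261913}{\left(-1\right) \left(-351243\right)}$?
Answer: $\frac{99860082682}{98414424927} \approx 1.0147$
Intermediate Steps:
$- \frac{75375}{-280189} + \frac{261913}{\left(-1\right) \left(-351243\right)} = \left(-75375\right) \left(- \frac{1}{280189}\right) + \frac{261913}{351243} = \frac{75375}{280189} + 261913 \cdot \frac{1}{351243} = \frac{75375}{280189} + \frac{261913}{351243} = \frac{99860082682}{98414424927}$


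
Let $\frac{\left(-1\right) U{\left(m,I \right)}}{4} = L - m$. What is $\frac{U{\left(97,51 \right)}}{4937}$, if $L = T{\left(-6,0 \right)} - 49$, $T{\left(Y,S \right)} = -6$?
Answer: $\frac{608}{4937} \approx 0.12315$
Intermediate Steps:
$L = -55$ ($L = -6 - 49 = -55$)
$U{\left(m,I \right)} = 220 + 4 m$ ($U{\left(m,I \right)} = - 4 \left(-55 - m\right) = 220 + 4 m$)
$\frac{U{\left(97,51 \right)}}{4937} = \frac{220 + 4 \cdot 97}{4937} = \left(220 + 388\right) \frac{1}{4937} = 608 \cdot \frac{1}{4937} = \frac{608}{4937}$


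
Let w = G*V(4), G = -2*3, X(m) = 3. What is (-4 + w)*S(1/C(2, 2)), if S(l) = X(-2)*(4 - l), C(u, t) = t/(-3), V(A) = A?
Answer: -462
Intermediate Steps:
C(u, t) = -t/3 (C(u, t) = t*(-⅓) = -t/3)
G = -6
S(l) = 12 - 3*l (S(l) = 3*(4 - l) = 12 - 3*l)
w = -24 (w = -6*4 = -24)
(-4 + w)*S(1/C(2, 2)) = (-4 - 24)*(12 - 3/((-⅓*2))) = -28*(12 - 3/(-⅔)) = -28*(12 - 3*(-3/2)) = -28*(12 + 9/2) = -28*33/2 = -462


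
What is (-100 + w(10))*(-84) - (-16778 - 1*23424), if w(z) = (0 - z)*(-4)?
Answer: 45242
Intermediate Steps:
w(z) = 4*z (w(z) = -z*(-4) = 4*z)
(-100 + w(10))*(-84) - (-16778 - 1*23424) = (-100 + 4*10)*(-84) - (-16778 - 1*23424) = (-100 + 40)*(-84) - (-16778 - 23424) = -60*(-84) - 1*(-40202) = 5040 + 40202 = 45242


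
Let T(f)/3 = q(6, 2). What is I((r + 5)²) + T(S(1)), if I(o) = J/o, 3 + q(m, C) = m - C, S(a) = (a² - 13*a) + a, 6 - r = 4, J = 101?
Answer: 248/49 ≈ 5.0612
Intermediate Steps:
r = 2 (r = 6 - 1*4 = 6 - 4 = 2)
S(a) = a² - 12*a
q(m, C) = -3 + m - C (q(m, C) = -3 + (m - C) = -3 + m - C)
I(o) = 101/o
T(f) = 3 (T(f) = 3*(-3 + 6 - 1*2) = 3*(-3 + 6 - 2) = 3*1 = 3)
I((r + 5)²) + T(S(1)) = 101/((2 + 5)²) + 3 = 101/(7²) + 3 = 101/49 + 3 = 248/49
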